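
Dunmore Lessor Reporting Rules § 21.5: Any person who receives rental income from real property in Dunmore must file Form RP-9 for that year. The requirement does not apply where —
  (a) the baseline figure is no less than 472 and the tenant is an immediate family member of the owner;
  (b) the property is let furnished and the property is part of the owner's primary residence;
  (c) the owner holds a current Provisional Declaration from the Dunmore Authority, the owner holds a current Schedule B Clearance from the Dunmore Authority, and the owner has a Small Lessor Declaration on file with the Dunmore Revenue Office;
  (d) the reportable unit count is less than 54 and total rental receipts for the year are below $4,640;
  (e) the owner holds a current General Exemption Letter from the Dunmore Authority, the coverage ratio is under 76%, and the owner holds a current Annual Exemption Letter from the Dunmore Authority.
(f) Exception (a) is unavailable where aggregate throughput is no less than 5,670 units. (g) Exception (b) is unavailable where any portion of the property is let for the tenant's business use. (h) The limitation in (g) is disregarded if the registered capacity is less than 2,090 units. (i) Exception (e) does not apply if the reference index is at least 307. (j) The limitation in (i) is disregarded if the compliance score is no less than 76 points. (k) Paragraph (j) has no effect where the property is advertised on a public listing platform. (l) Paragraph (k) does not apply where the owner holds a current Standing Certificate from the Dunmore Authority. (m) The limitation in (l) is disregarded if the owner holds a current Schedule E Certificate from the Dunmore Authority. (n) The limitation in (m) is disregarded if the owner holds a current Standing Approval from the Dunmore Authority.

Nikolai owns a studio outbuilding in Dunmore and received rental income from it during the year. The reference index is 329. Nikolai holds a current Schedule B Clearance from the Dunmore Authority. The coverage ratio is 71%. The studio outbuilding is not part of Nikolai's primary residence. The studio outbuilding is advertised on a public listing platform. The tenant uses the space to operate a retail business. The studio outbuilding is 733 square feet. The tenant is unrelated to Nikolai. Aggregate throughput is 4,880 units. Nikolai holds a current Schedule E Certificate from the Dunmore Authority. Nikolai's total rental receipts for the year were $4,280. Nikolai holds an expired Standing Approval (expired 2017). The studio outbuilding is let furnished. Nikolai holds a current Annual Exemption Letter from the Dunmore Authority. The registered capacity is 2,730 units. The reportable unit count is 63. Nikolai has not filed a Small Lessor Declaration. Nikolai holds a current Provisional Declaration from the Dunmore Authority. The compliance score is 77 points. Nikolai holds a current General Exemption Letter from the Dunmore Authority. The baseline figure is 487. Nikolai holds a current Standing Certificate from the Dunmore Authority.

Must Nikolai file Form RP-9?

Exception (a) requires that the tenant is an immediate family member of the owner; but the tenant is unrelated to the owner, so (a) is unavailable.
Exception (b) fails — the studio outbuilding is not part of the primary residence.
Exception (c) requires that the owner has a Small Lessor Declaration on file with the Dunmore Revenue Office; but no Small Lessor Declaration is on file, so (c) is unavailable.
Exception (d) requires that the reportable unit count is less than 54; but the reportable unit count is 63, not less than 54, so (d) is unavailable.
Exception (e) is satisfied on its face — a current General Exemption Letter is held; the coverage ratio is 71%, under the 76% limit; a current Annual Exemption Letter is held. But applying paragraphs (i)–(n): (i) is triggered — the reference index is 329, meeting the 307 threshold. (j) would limit (i) — the compliance score is 77 points, meeting the 76 points threshold — but (k) sets (j) aside: (k) is triggered — the property is publicly advertised. (l) would limit (k) — a current Standing Certificate is held — but (m) sets (l) aside: (m) operates against (l): a current Schedule E Certificate is held. (n), which would lift (m), is not engaged — no current Standing Approval is held. So (e) is unavailable.
No exception displaces § 21.5.

Yes — Nikolai must file Form RP-9.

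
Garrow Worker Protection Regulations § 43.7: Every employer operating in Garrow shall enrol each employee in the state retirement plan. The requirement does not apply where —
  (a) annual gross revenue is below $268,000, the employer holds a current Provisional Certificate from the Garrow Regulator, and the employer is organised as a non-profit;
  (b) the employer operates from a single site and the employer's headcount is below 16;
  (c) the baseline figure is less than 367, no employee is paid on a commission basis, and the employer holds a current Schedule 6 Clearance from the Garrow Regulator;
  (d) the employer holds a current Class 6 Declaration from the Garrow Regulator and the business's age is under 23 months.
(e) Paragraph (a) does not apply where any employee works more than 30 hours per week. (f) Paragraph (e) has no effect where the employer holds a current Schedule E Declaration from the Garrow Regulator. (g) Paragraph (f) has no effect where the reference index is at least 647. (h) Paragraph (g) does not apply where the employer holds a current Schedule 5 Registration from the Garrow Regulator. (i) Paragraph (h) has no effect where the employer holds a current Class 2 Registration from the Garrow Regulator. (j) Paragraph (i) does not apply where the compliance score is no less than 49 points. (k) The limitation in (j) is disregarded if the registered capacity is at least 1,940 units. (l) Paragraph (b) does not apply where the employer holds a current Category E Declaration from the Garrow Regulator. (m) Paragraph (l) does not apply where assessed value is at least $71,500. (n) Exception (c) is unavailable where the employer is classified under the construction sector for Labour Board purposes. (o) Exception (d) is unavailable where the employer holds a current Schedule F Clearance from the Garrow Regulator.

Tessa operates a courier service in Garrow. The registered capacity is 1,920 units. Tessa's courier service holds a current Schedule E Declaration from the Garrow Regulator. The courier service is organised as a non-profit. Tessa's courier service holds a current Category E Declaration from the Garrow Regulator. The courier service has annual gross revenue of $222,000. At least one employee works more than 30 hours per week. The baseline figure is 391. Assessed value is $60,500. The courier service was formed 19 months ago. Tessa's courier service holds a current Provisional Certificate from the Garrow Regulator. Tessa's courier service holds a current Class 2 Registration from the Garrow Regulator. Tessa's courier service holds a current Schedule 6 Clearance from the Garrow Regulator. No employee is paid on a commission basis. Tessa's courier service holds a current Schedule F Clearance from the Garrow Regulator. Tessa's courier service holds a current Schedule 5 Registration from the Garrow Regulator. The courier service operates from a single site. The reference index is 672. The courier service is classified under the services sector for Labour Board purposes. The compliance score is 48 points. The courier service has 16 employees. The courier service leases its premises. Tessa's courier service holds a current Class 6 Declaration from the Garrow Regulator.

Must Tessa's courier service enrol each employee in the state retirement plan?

Yes — Tessa's courier service must enrol each employee in the state retirement plan.

Exception (a) is satisfied on its face — annual gross revenue is $222,000, below the $268,000 limit; a current Provisional Certificate is held; the employer is a non-profit. But applying paragraphs (e)–(k): (e) operates — at least one employee exceeds 30 hours/week. (f) is triggered (a current Schedule E Declaration is held), but is displaced by (g): (g) operates against (f): the reference index is 672, meeting the 647 threshold. (h) would limit (g) — a current Schedule 5 Registration is held — but (i) sets (h) aside: (i) operates — a current Class 2 Registration is held. (j) is inapplicable (the compliance score is 48 points, short of 49 points), so (i) stands. (a) is therefore removed.
Exception (b) fails — the employer's headcount is 16, not below 16.
Exception (c) fails — the baseline figure is 391, not less than 367.
Exception (d) is satisfied on its face — a current Class 6 Declaration is held; the business's age is 19 months, under the 23 months limit. But applying paragraph (o): (o) operates against (d): a current Schedule F Clearance is held. Exception (d) does not apply.
None of the exceptions is available; § 43.7 applies in full.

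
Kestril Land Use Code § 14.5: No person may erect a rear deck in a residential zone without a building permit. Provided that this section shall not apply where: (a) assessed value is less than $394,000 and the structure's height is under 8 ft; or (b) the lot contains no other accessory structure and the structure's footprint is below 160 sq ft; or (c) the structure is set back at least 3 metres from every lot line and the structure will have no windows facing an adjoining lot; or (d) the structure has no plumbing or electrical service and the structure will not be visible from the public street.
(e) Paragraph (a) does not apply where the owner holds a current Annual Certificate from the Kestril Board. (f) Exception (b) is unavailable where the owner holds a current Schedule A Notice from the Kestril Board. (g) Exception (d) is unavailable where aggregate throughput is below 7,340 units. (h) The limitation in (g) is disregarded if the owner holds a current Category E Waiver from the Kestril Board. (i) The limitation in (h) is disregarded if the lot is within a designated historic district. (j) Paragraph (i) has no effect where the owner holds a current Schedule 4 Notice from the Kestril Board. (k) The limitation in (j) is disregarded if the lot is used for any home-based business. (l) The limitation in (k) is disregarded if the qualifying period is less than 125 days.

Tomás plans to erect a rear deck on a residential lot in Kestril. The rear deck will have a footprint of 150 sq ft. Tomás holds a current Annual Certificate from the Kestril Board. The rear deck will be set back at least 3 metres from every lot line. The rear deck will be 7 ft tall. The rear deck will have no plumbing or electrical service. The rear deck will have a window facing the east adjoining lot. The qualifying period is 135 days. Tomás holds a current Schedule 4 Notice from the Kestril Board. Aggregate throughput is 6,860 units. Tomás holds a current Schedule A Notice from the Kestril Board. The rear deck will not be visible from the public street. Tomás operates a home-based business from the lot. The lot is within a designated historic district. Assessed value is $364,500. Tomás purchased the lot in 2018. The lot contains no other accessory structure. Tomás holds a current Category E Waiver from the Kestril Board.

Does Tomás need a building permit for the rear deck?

Yes — Tomás must obtain a building permit.

Exception (a): assessed value is $364,500, less than the $394,000 limit; the structure's height is 7 ft, under the 8 ft limit — every condition holds. But applying paragraph (e): (e) operates against (a): a current Annual Certificate is held. Exception (a) does not apply.
Exception (b) is satisfied on its face — the lot has no other accessory structure; the structure's footprint is 150 sq ft, below the 160 sq ft limit. But: (f) applies — a current Schedule A Notice is held. (b) is therefore removed.
Exception (c) does not apply: a window faces an adjoining lot.
Exception (d): there is no plumbing or electrical service; the structure will not be visible from the street — every condition holds. But applying paragraphs (g)–(l): (g) operates against (d): aggregate throughput is 6,860 units, below the 7,340 units limit. (h) would limit (g) — a current Category E Waiver is held — but (i) sets (h) aside: (i) applies — the lot is in a historic district. (j) would limit (i) — a current Schedule 4 Notice is held — but (k) sets (j) aside: (k) applies — a home-based business operates on the lot. (l) is inapplicable (the qualifying period is 135 days, not less than 125 days), so (k) stands. (d) is therefore removed.
Every exception is unavailable, so the rule governs.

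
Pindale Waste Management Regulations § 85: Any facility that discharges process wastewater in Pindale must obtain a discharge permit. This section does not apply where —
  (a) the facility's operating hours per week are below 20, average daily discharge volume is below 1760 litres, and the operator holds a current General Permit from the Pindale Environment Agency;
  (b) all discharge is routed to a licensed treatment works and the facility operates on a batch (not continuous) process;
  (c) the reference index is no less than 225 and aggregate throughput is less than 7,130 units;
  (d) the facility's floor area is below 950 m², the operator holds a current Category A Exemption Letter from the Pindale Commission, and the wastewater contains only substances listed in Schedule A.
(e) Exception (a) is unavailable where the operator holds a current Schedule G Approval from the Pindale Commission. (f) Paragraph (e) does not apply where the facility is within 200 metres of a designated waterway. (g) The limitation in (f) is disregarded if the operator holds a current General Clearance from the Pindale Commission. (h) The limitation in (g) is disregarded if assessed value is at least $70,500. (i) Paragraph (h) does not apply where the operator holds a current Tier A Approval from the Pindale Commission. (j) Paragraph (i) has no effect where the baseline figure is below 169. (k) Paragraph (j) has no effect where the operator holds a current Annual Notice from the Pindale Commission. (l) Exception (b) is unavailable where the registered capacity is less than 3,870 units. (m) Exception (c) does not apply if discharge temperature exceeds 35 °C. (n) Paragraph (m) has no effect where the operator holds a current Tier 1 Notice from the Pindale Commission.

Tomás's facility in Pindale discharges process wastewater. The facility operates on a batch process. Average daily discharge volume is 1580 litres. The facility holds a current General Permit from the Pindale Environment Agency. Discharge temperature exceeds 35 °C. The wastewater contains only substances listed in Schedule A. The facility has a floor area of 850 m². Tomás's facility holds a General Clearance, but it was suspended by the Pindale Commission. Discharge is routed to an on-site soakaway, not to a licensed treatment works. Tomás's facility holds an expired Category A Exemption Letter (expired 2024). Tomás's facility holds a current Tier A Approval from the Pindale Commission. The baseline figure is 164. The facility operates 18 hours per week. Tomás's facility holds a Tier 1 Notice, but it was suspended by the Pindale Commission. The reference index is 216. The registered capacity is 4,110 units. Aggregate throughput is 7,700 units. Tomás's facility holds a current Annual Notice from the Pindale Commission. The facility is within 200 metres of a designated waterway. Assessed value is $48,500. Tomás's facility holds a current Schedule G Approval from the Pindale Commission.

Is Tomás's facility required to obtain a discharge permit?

Exception (a): the facility's operating hours per week are 18, below the 20 limit; average daily discharge volume is 1580 litres, below the 1760 litres limit; a current General Permit is held — every condition holds. Applying paragraphs (e)–(k): (e) is triggered (a current Schedule G Approval is held), but is itself disapplied by (f): (f) operates against (e): the facility is within 200 m of a designated waterway. (g), which would lift (f), is inapplicable — no current General Clearance is held. So (a) applies.
Exception (b) fails — discharge is not routed to a licensed treatment works.
Exception (c) requires that the reference index is no less than 225; but the reference index is 216, short of 225, so (c) is unavailable.
Exception (d) does not apply: no current Category A Exemption Letter is held.

No — exception (a) applies; Tomás's facility is not required to obtain a discharge permit.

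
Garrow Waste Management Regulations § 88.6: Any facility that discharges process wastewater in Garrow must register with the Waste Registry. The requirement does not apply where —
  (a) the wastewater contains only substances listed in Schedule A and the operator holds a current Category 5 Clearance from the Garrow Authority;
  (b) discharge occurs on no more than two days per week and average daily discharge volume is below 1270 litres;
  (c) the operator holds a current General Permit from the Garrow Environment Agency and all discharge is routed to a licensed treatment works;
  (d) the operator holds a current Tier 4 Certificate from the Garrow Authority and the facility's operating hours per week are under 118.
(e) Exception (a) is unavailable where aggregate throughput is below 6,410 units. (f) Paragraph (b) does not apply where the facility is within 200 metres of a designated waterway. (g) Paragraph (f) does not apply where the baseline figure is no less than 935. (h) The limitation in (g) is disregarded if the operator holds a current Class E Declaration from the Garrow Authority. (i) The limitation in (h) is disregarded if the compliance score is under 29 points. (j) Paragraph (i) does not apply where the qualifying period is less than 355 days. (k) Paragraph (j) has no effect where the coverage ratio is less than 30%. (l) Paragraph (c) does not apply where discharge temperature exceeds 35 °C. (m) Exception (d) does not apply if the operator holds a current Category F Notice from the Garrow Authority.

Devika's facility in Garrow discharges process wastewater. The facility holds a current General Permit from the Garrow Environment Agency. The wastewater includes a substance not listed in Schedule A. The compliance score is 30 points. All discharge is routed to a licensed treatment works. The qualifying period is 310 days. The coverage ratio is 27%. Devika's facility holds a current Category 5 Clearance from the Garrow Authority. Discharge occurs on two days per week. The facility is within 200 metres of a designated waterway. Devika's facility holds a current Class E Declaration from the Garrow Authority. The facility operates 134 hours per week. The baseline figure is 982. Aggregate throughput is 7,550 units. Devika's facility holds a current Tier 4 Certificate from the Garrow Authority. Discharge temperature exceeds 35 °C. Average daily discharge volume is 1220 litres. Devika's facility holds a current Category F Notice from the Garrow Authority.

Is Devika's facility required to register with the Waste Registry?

Yes — Devika's facility must register with the Waste Registry.

Exception (a) requires that the wastewater contains only substances listed in Schedule A; but the wastewater includes a non-Schedule-A substance, so (a) is unavailable.
Exception (b): discharge occurs on no more than two days per week; average daily discharge volume is 1220 litres, below the 1270 litres limit — every condition holds. However, paragraphs (f)–(k) must be considered: (f) operates against (b): the facility is within 200 m of a designated waterway. (g) would limit (f) — the baseline figure is 982, meeting the 935 threshold — but (h) sets (g) aside: (h) applies — a current Class E Declaration is held. (i) is inapplicable (the compliance score is 30 points, not under 29 points), so (h) stands. So (b) is unavailable.
Exception (c) is satisfied on its face — a current General Permit is held; discharge is routed to a licensed treatment works. However, paragraph (l) must be considered: (l) operates against (c): discharge temperature exceeds 35 °C. Exception (c) does not apply.
Exception (d) requires that the facility's operating hours per week are under 118; but the facility's operating hours per week are 134, not under 118, so (d) is unavailable.
No exception applies. The general rule governs.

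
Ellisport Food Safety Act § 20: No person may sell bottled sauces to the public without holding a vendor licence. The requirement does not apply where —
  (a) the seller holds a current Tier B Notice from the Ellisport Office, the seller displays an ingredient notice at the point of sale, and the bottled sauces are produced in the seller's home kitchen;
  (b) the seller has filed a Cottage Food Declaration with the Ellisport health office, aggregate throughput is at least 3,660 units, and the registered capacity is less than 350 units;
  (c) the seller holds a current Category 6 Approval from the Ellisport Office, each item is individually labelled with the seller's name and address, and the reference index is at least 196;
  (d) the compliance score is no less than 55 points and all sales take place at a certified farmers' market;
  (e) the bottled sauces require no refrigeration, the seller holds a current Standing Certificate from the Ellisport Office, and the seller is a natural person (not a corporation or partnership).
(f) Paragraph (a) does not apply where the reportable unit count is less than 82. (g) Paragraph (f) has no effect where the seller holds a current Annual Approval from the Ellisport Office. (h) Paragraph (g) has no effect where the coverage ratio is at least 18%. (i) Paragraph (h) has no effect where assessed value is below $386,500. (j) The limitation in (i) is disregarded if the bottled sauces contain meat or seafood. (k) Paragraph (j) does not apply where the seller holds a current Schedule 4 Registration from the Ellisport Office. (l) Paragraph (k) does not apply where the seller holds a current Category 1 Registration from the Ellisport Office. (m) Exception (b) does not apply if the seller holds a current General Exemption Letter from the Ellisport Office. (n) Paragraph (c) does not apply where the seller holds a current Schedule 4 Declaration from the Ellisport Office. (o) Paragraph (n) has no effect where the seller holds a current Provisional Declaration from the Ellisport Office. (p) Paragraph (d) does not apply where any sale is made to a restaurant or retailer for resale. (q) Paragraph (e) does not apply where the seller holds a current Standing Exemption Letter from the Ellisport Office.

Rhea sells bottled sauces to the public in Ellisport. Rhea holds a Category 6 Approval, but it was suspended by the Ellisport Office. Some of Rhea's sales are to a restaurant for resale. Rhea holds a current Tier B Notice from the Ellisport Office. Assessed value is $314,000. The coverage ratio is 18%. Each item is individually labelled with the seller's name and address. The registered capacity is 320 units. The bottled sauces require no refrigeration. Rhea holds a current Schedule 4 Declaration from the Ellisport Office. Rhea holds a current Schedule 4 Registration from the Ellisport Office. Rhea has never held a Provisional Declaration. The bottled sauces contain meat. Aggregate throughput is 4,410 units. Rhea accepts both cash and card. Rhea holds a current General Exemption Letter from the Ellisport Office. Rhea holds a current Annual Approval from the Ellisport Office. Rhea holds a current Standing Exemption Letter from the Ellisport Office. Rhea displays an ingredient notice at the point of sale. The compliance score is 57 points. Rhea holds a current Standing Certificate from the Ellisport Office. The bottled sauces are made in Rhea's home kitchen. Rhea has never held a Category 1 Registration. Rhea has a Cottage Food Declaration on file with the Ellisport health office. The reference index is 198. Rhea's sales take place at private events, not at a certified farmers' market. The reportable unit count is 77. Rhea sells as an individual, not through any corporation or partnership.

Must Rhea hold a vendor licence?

No — exception (a) applies; Rhea is not required to hold a vendor licence.

Exception (a)'s conditions are all satisfied: a current Tier B Notice is held; an ingredient notice is displayed; the bottled sauces are home-kitchen produced. Under paragraphs (f)–(l): (f) would limit (a) — the reportable unit count is 77, less than the 82 limit — but (g) sets (f) aside: (g) applies — a current Annual Approval is held. (h) would limit (g) — the coverage ratio is 18%, meeting the 18% threshold — but (i) sets (h) aside: (i) operates against (h): assessed value is $314,000, below the $386,500 limit. (j) would limit (i) — the bottled sauces contain meat — but (k) sets (j) aside: (k) operates against (j): a current Schedule 4 Registration is held. (l), which would lift (k), is not engaged — there is no Category 1 Registration in force. (a) remains available.
Exception (b) is satisfied on its face — a Cottage Food Declaration is on file; aggregate throughput is 4,410 units, meeting the 3,660 units threshold; the registered capacity is 320 units, less than the 350 units limit. But: (m) operates — a current General Exemption Letter is held. (b) is therefore removed.
Exception (c) fails — the Category 6 Approval is not current.
Exception (d) fails — sales are at private events, not a certified farmers' market.
Exception (e) is satisfied on its face — the bottled sauces are shelf-stable; a current Standing Certificate is held; the seller is a natural person. However, paragraph (q) must be considered: (q) is engaged — a current Standing Exemption Letter is held. So (e) is unavailable.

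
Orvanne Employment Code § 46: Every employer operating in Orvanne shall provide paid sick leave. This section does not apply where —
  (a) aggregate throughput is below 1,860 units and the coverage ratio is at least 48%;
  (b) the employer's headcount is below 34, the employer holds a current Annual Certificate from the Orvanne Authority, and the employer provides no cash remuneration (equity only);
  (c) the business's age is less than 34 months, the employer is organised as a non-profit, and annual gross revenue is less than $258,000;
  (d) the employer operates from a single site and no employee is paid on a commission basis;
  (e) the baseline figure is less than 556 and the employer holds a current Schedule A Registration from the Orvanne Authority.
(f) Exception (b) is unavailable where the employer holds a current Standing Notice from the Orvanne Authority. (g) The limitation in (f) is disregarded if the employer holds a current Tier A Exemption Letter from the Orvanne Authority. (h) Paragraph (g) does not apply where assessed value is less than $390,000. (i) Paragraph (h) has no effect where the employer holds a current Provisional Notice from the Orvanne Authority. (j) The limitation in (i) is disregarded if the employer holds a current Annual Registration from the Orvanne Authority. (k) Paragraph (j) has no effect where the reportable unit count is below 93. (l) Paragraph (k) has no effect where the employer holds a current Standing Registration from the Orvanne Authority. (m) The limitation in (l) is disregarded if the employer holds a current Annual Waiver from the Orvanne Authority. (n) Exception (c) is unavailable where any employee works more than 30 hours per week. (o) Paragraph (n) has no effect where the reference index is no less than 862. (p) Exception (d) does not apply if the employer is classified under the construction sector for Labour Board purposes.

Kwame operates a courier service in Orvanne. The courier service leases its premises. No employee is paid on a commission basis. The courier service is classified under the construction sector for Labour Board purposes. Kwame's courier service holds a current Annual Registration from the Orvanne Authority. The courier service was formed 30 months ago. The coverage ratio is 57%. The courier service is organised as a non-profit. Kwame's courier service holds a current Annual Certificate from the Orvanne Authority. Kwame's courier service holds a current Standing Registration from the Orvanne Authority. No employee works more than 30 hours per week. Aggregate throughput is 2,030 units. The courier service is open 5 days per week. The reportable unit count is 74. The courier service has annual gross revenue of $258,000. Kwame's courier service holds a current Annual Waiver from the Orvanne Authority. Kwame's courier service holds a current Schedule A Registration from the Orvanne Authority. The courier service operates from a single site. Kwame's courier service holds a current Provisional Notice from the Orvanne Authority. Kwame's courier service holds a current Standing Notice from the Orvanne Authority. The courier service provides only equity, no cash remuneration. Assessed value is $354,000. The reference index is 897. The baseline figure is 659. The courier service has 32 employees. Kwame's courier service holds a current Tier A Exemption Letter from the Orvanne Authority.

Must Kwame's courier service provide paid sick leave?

Exception (a) does not apply: aggregate throughput is 2,030 units, not below 1,860 units.
All of (b)'s requirements are met (the employer's headcount is 32, below the 34 limit; a current Annual Certificate is held; remuneration is equity-only). Applying paragraphs (f)–(m): (f) is engaged (a current Standing Notice is held), but is overridden by (g): (g) applies — a current Tier A Exemption Letter is held. (h) would limit (g) — assessed value is $354,000, less than the $390,000 limit — but (i) sets (h) aside: (i) operates — a current Provisional Notice is held. (j) is triggered (a current Annual Registration is held), but is set aside by (k): (k) is engaged — the reportable unit count is 74, below the 93 limit. (l) is engaged (a current Standing Registration is held), but is set aside by (m): (m) operates against (l): a current Annual Waiver is held. Exception (b) stands.
Exception (c) requires that annual gross revenue is less than $258,000; but annual gross revenue is $258,000, not less than $258,000, so (c) is unavailable.
All of (d)'s requirements are met (the employer operates from a single site; no employee is paid on commission). But applying paragraph (p): (p) operates against (d): the courier service is classified under the construction sector. Exception (d) does not apply.
Exception (e) requires that the baseline figure is less than 556; but the baseline figure is 659, not less than 556, so (e) is unavailable.

No — exception (b) applies; Kwame's courier service is not required to provide paid sick leave.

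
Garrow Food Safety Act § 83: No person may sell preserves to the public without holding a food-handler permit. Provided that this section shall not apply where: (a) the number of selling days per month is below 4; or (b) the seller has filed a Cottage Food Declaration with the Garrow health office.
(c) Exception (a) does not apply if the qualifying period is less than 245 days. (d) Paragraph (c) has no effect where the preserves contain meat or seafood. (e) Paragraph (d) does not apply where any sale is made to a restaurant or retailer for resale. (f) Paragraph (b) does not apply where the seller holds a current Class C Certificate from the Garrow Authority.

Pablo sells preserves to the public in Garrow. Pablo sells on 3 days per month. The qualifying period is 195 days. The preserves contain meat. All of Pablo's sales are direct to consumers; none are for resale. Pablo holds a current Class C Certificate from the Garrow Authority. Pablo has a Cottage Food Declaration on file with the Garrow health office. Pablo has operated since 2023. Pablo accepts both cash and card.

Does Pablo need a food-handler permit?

Exception (a)'s conditions are all satisfied: the number of selling days per month is 3, below the 4 limit. Under paragraphs (c)–(e): (c) is triggered (the qualifying period is 195 days, less than the 245 days limit), but is displaced by (d): (d) is triggered — the preserves contain meat. (e), which would lift (d), does not operate here — no sales are for resale. Exception (a) stands.
Exception (b): a Cottage Food Declaration is on file — every condition holds. Turning to paragraph (f): (f) is engaged — a current Class C Certificate is held. So (b) is unavailable.

No — exception (a) applies; Pablo is not required to hold a food-handler permit.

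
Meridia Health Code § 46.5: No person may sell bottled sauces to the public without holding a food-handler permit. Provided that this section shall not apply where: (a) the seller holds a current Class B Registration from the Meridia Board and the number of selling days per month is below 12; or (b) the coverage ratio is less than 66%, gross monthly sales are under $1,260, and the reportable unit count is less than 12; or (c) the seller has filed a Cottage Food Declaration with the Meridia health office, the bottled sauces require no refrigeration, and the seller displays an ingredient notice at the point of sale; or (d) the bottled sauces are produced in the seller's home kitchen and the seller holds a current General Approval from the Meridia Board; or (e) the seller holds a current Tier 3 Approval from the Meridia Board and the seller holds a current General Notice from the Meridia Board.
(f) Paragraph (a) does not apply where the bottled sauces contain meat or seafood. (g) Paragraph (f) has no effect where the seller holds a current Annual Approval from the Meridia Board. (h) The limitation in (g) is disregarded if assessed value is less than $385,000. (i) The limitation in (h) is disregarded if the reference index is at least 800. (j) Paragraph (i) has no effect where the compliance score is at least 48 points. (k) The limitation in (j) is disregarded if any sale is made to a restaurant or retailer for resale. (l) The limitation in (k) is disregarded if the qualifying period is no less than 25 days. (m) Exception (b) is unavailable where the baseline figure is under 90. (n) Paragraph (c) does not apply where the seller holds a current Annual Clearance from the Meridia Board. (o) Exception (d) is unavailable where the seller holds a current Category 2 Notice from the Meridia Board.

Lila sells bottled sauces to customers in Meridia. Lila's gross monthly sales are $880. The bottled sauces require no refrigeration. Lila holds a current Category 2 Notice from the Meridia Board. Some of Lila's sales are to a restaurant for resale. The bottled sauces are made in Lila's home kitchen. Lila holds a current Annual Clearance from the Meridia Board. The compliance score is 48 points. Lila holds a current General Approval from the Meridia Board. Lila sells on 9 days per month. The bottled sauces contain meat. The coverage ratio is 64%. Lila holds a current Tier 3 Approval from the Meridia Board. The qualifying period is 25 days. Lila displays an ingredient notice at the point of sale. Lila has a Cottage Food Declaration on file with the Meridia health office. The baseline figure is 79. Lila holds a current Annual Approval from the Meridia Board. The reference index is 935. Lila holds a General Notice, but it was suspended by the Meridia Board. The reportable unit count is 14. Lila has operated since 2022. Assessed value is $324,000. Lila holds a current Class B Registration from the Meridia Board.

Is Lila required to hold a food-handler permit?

Exception (a): a current Class B Registration is held; the number of selling days per month is 9, below the 12 limit — every condition holds. However, paragraphs (f)–(l) must be considered: (f) operates — the bottled sauces contain meat. (g) would limit (f) — a current Annual Approval is held — but (h) sets (g) aside: (h) applies — assessed value is $324,000, less than the $385,000 limit. (i) would limit (h) — the reference index is 935, meeting the 800 threshold — but (j) sets (i) aside: (j) is triggered — the compliance score is 48 points, meeting the 48 points threshold. (k) would limit (j) — some sales are to a restaurant for resale — but (l) sets (k) aside: (l) operates against (k): the qualifying period is 25 days, meeting the 25 days threshold. So (a) is unavailable.
Exception (b) does not apply: the reportable unit count is 14, not less than 12.
Exception (c) is satisfied on its face — a Cottage Food Declaration is on file; the bottled sauces are shelf-stable; an ingredient notice is displayed. However, paragraph (n) must be considered: (n) operates against (c): a current Annual Clearance is held. So (c) is unavailable.
Exception (d): the bottled sauces are home-kitchen produced; a current General Approval is held — every condition holds. However, paragraph (o) must be considered: (o) is engaged — a current Category 2 Notice is held. So (d) is unavailable.
Exception (e) fails — no current General Notice is held.
None of the exceptions is available; § 46.5 applies in full.

Yes — Lila must hold a food-handler permit.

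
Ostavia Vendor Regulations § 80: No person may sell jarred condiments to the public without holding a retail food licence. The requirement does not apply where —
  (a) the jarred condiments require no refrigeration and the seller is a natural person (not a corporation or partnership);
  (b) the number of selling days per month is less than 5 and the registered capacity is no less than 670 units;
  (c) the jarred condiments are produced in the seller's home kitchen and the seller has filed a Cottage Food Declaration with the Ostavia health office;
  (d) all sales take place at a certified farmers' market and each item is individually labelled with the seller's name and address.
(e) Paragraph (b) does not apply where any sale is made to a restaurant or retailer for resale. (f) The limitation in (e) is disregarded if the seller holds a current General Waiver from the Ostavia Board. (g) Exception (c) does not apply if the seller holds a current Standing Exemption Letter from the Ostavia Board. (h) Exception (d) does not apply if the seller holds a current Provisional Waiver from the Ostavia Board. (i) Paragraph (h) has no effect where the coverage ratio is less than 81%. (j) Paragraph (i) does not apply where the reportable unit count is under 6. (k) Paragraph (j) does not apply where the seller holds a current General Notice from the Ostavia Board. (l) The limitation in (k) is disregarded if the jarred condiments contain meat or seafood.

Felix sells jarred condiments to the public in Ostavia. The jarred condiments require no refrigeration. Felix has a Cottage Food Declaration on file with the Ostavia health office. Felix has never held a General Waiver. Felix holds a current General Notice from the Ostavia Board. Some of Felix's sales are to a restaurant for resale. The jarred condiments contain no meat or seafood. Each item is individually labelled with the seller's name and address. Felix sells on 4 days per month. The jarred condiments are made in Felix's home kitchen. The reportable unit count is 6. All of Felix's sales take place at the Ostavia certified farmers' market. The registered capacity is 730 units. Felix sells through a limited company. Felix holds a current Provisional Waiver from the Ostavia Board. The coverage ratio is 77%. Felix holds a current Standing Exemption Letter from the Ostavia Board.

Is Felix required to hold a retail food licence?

No — exception (d) applies; Felix is not required to hold a retail food licence.

Exception (a) does not apply: the seller operates through a limited company.
Exception (b)'s conditions are all satisfied: the number of selling days per month is 4, less than the 5 limit; the registered capacity is 730 units, meeting the 670 units threshold. Turning to paragraphs (e)–(f): (e) operates against (b): some sales are to a restaurant for resale. (f) does not operate here (no current General Waiver is held), so (e) stands. (b) is therefore removed.
Exception (c)'s conditions are all satisfied: the jarred condiments are home-kitchen produced; a Cottage Food Declaration is on file. But applying paragraph (g): (g) is engaged — a current Standing Exemption Letter is held. Exception (c) does not apply.
All of (d)'s requirements are met (all sales are at a certified farmers' market; items are individually labelled). Applying paragraphs (h)–(l): (h) is triggered (a current Provisional Waiver is held), but is set aside by (i): (i) operates against (h): the coverage ratio is 77%, less than the 81% limit. (j) is not triggered (the reportable unit count is 6, not under 6), so (i) stands. (d) remains available.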